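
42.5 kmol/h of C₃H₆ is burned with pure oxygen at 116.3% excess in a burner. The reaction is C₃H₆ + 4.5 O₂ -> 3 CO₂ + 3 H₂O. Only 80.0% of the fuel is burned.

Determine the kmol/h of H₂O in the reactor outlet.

102 kmol/h

Stoichiometric O₂ = 4.5 × 42.5 = 191.2 kmol/h; O₂ fed = 191.2 × 2.163 = 413.7 kmol/h.
Fuel reacted = 0.8 × 42.5 → ξ = 34 kmol/h.
Outlet (n = n₀ + ν ξ):
  C₃H₆: 42.5 − 1(34) = 8.5
  O₂: 413.7 − 4.5(34) = 260.7
  CO₂: 0 + 3(34) = 102
  H₂O: 0 + 3(34) = 102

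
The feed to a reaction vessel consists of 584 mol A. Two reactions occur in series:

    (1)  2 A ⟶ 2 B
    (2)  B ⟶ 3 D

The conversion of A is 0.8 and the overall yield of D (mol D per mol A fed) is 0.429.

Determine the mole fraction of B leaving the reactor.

Conversion of A: A consumed = 2ξ₁ = 0.8 × 584 → ξ₁ = 233.6 mol.
Yield of D: 3ξ₂ / 584 = 0.429 → ξ₂ = 83.51 mol.
Outlet amounts (n = n₀ + Σ ν·ξ):
  A: 584 − 2(233.6) = 116.8
  B: 0 + 2(233.6) − 1(83.51) = 383.7
  D: 0 + 3(83.51) = 250.5
Total out = 751 mol; y_B = 383.7 / 751 = 0.5109.

0.511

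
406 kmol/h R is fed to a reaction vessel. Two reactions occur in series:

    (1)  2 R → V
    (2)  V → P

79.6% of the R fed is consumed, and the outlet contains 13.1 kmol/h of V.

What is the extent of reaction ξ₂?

ξ₂ = 148 kmol/h

Conversion of R: R consumed = 2ξ₁ = 0.796 × 406 → ξ₁ = 161.6 kmol/h.
V balance: n_V = 0 + 1ξ₁ − 1ξ₂ = 13.1 → ξ₂ = (1·161.6 − 13.1)/1 = 148.5 kmol/h.
Outlet amounts (n = n₀ + Σ ν·ξ):
  R: 406 − 2(161.6) = 82.82
  V: 0 + 1(161.6) − 1(148.5) = 13.1
  P: 0 + 1(148.5) = 148.5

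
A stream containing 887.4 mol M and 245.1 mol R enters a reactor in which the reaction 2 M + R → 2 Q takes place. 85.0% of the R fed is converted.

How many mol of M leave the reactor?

R reacted = 0.85 × 245.1 = 208.3 mol; ν_R = −1, so ξ = 208.3/1 = 208.3 mol.
Outlet amounts (n = n₀ + ν ξ):
  M: 887.4 − 2(208.3) = 470.7
  R: 245.1 − 1(208.3) = 36.77
  Q: 0 + 2(208.3) = 416.7

471 mol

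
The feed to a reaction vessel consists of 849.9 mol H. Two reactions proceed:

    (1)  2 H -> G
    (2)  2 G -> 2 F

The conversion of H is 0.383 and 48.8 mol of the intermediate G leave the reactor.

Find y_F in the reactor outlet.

0.166

Conversion of H: H consumed = 2ξ₁ = 0.383 × 849.9 → ξ₁ = 162.8 mol.
G balance: n_G = 0 + 1ξ₁ − 2ξ₂ = 48.8 → ξ₂ = (1·162.8 − 48.8)/2 = 56.98 mol.
Outlet amounts (n = n₀ + Σ ν·ξ):
  H: 849.9 − 2(162.8) = 524.4
  G: 0 + 1(162.8) − 2(56.98) = 48.8
  F: 0 + 2(56.98) = 114
Total out = 687.1 mol; y_F = 114 / 687.1 = 0.1658.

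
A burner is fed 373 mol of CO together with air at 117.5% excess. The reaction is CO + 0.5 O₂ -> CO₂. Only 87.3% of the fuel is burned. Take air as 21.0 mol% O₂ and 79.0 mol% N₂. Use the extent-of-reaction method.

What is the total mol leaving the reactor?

Stoichiometric O₂ = 0.5 × 373 = 186.5 mol; O₂ fed = 186.5 × 2.175 = 405.6 mol.
N₂ fed = 405.6 × 79/21 = 1526 mol.
Fuel reacted = 0.873 × 373 → ξ = 325.6 mol.
Outlet (n = n₀ + ν ξ):
  CO: 373 − 1(325.6) = 47.37
  O₂: 405.6 − 0.5(325.6) = 242.8
  N₂: 1526 (inert)
  CO₂: 0 + 1(325.6) = 325.6
Total out = 47.37 + 242.8 + 1526 + 325.6 = 2142 mol.

2140 mol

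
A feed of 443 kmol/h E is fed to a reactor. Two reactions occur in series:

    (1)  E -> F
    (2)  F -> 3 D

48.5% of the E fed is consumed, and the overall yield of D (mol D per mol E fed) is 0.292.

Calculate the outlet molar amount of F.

172 kmol/h

Conversion of E: E consumed = 1ξ₁ = 0.485 × 443 → ξ₁ = 214.9 kmol/h.
Yield of D: 3ξ₂ / 443 = 0.292 → ξ₂ = 43.12 kmol/h.
Outlet amounts (n = n₀ + Σ ν·ξ):
  E: 443 − 1(214.9) = 228.1
  F: 0 + 1(214.9) − 1(43.12) = 171.7
  D: 0 + 3(43.12) = 129.4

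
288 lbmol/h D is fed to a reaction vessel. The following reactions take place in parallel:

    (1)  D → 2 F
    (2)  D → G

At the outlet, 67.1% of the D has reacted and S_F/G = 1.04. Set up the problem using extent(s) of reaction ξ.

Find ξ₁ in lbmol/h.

ξ₁ = 66.1 lbmol/h

Conversion of D: D consumed = 0.671 × 288 = 193.2 lbmol/h = 1ξ₁ + 1ξ₂.
Selectivity: 2ξ₁ / (1ξ₂) = 1.04 → ξ₁ = 0.52 ξ₂.
Substitute: (1·0.52 + 1) ξ₂ = 193.2 → ξ₂ = 127.1 lbmol/h, ξ₁ = 66.11 lbmol/h.
Outlet amounts (n = n₀ + Σ ν·ξ):
  D: 288 − 1(66.11) − 1(127.1) = 94.75
  F: 0 + 2(66.11) = 132.2
  G: 0 + 1(127.1) = 127.1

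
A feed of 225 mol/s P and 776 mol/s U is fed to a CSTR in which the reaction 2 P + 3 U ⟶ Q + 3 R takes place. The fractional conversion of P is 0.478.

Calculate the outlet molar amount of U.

P reacted = 0.478 × 225 = 107.5 mol/s; ν_P = −2, so ξ = 107.5/2 = 53.77 mol/s.
Outlet amounts (n = n₀ + ν ξ):
  P: 225 − 2(53.77) = 117.5
  U: 776 − 3(53.77) = 614.7
  Q: 0 + 1(53.77) = 53.77
  R: 0 + 3(53.77) = 161.3

615 mol/s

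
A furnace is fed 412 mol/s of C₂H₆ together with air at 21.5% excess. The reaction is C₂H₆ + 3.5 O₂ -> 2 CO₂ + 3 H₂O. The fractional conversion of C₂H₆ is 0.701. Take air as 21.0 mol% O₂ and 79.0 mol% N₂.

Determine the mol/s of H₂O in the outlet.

Stoichiometric O₂ = 3.5 × 412 = 1442 mol/s; O₂ fed = 1442 × 1.215 = 1752 mol/s.
N₂ fed = 1752 × 79/21 = 6591 mol/s.
Fuel reacted = 0.701 × 412 → ξ = 288.8 mol/s.
Outlet (n = n₀ + ν ξ):
  C₂H₆: 412 − 1(288.8) = 123.2
  O₂: 1752 − 3.5(288.8) = 741.2
  N₂: 6591 (inert)
  CO₂: 0 + 2(288.8) = 577.6
  H₂O: 0 + 3(288.8) = 866.4

866 mol/s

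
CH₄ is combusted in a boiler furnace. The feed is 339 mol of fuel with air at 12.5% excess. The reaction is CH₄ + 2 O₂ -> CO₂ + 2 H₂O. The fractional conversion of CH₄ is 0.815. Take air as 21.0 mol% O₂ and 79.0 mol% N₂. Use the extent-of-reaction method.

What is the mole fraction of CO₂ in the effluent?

0.0696

Stoichiometric O₂ = 2 × 339 = 678 mol; O₂ fed = 678 × 1.125 = 762.8 mol.
N₂ fed = 762.8 × 79/21 = 2869 mol.
Fuel reacted = 0.815 × 339 → ξ = 276.3 mol.
Outlet (n = n₀ + ν ξ):
  CH₄: 339 − 1(276.3) = 62.72
  O₂: 762.8 − 2(276.3) = 210.2
  N₂: 2869 (inert)
  CO₂: 0 + 1(276.3) = 276.3
  H₂O: 0 + 2(276.3) = 552.6
Total out = 3971 mol; y_CO₂ = 276.3 / 3971 = 0.06957.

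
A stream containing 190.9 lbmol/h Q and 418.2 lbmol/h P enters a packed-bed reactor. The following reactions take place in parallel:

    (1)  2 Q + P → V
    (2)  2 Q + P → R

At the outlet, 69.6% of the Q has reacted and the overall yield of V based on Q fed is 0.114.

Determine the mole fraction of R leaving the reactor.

0.0938

Yield of V: 1ξ₁ / 190.9 = 0.114 → ξ₁ = 21.76 lbmol/h.
Conversion of Q: 2ξ₁ + 2ξ₂ = 0.696 × 190.9 = 132.9 → ξ₂ = 44.67 lbmol/h.
Outlet amounts (n = n₀ + Σ ν·ξ):
  Q: 190.9 − 2(21.76) − 2(44.67) = 58.03
  P: 418.2 − 1(21.76) − 1(44.67) = 351.8
  V: 0 + 1(21.76) = 21.76
  R: 0 + 1(44.67) = 44.67
Total out = 476.2 lbmol/h; y_R = 44.67 / 476.2 = 0.0938.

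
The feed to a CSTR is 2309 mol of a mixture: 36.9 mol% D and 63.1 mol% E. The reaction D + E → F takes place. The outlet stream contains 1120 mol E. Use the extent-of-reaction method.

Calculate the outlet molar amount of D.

515 mol

For E: n = n₀ − 1ξ → 1120 = 1457 − 1ξ, giving ξ = 337 mol.
Outlet amounts (n = n₀ + ν ξ):
  D: 852 − 1(337) = 515
  E: 1457 − 1(337) = 1120
  F: 0 + 1(337) = 337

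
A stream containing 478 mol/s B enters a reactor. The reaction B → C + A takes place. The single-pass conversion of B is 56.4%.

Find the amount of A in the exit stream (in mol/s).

270 mol/s

B reacted = 0.564 × 478 = 269.6 mol/s; ν_B = −1, so ξ = 269.6/1 = 269.6 mol/s.
Outlet amounts (n = n₀ + ν ξ):
  B: 478 − 1(269.6) = 208.4
  C: 0 + 1(269.6) = 269.6
  A: 0 + 1(269.6) = 269.6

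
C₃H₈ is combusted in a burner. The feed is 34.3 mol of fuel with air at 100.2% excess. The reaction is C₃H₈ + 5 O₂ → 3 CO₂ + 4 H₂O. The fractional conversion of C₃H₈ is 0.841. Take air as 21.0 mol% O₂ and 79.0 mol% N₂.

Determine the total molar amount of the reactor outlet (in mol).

1700 mol

Stoichiometric O₂ = 5 × 34.3 = 171.5 mol; O₂ fed = 171.5 × 2.002 = 343.3 mol.
N₂ fed = 343.3 × 79/21 = 1292 mol.
Fuel reacted = 0.841 × 34.3 → ξ = 28.85 mol.
Outlet (n = n₀ + ν ξ):
  C₃H₈: 34.3 − 1(28.85) = 5.454
  O₂: 343.3 − 5(28.85) = 199.1
  N₂: 1292 (inert)
  CO₂: 0 + 3(28.85) = 86.54
  H₂O: 0 + 4(28.85) = 115.4
Total out = 5.454 + 199.1 + 1292 + 86.54 + 115.4 = 1698 mol.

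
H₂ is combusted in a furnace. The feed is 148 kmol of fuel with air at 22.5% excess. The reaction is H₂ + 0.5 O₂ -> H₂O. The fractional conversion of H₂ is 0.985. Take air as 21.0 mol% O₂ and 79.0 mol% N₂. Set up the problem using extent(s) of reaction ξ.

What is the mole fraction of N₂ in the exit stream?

0.673

Stoichiometric O₂ = 0.5 × 148 = 74 kmol; O₂ fed = 74 × 1.225 = 90.65 kmol.
N₂ fed = 90.65 × 79/21 = 341 kmol.
Fuel reacted = 0.985 × 148 → ξ = 145.8 kmol.
Outlet (n = n₀ + ν ξ):
  H₂: 148 − 1(145.8) = 2.22
  O₂: 90.65 − 0.5(145.8) = 17.76
  N₂: 341 (inert)
  H₂O: 0 + 1(145.8) = 145.8
Total out = 506.8 kmol; y_N₂ = 341 / 506.8 = 0.6729.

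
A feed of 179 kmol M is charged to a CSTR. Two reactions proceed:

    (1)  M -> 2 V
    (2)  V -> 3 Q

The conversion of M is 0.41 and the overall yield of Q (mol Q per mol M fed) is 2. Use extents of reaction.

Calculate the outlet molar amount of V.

27.4 kmol

Conversion of M: M consumed = 1ξ₁ = 0.41 × 179 → ξ₁ = 73.39 kmol.
Yield of Q: 3ξ₂ / 179 = 2 → ξ₂ = 119.3 kmol.
Outlet amounts (n = n₀ + Σ ν·ξ):
  M: 179 − 1(73.39) = 105.6
  V: 0 + 2(73.39) − 1(119.3) = 27.45
  Q: 0 + 3(119.3) = 358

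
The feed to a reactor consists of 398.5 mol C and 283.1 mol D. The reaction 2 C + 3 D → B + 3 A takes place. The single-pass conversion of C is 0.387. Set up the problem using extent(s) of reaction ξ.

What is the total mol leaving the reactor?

C reacted = 0.387 × 398.5 = 154.2 mol; ν_C = −2, so ξ = 154.2/2 = 77.11 mol.
Outlet amounts (n = n₀ + ν ξ):
  C: 398.5 − 2(77.11) = 244.3
  D: 283.1 − 3(77.11) = 51.77
  B: 0 + 1(77.11) = 77.11
  A: 0 + 3(77.11) = 231.3
Total out = 244.3 + 51.77 + 77.11 + 231.3 = 604.5 mol.

604 mol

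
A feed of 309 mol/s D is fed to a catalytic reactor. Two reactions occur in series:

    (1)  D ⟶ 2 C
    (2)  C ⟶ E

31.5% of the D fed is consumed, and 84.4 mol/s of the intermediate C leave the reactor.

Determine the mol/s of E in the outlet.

Conversion of D: D consumed = 1ξ₁ = 0.315 × 309 → ξ₁ = 97.33 mol/s.
C balance: n_C = 0 + 2ξ₁ − 1ξ₂ = 84.4 → ξ₂ = (2·97.33 − 84.4)/1 = 110.3 mol/s.
Outlet amounts (n = n₀ + Σ ν·ξ):
  D: 309 − 1(97.33) = 211.7
  C: 0 + 2(97.33) − 1(110.3) = 84.4
  E: 0 + 1(110.3) = 110.3

110 mol/s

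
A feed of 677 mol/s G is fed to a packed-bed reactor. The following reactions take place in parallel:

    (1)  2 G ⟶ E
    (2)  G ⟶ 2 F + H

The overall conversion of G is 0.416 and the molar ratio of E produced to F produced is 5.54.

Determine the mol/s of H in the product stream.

Conversion of G: G consumed = 0.416 × 677 = 281.6 mol/s = 2ξ₁ + 1ξ₂.
Selectivity: 1ξ₁ / (2ξ₂) = 5.54 → ξ₁ = 11.08 ξ₂.
Substitute: (2·11.08 + 1) ξ₂ = 281.6 → ξ₂ = 12.16 mol/s, ξ₁ = 134.7 mol/s.
Outlet amounts (n = n₀ + Σ ν·ξ):
  G: 677 − 2(134.7) − 1(12.16) = 395.4
  E: 0 + 1(134.7) = 134.7
  F: 0 + 2(12.16) = 24.32
  H: 0 + 1(12.16) = 12.16

12.2 mol/s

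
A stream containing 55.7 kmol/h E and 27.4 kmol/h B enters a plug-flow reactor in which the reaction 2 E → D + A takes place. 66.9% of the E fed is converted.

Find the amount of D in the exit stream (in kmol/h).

18.6 kmol/h

E reacted = 0.669 × 55.7 = 37.26 kmol/h; ν_E = −2, so ξ = 37.26/2 = 18.63 kmol/h.
Outlet amounts (n = n₀ + ν ξ):
  E: 55.7 − 2(18.63) = 18.44
  D: 0 + 1(18.63) = 18.63
  A: 0 + 1(18.63) = 18.63
  B: 27.4 (inert)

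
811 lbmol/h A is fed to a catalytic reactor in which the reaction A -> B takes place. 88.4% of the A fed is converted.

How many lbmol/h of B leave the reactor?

A reacted = 0.884 × 811 = 716.9 lbmol/h; ν_A = −1, so ξ = 716.9/1 = 716.9 lbmol/h.
Outlet amounts (n = n₀ + ν ξ):
  A: 811 − 1(716.9) = 94.08
  B: 0 + 1(716.9) = 716.9

717 lbmol/h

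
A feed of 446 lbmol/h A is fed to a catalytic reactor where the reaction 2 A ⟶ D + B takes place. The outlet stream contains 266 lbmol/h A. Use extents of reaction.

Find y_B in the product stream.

0.202

For A: n = n₀ − 2ξ → 266 = 446 − 2ξ, giving ξ = 90 lbmol/h.
Outlet amounts (n = n₀ + ν ξ):
  A: 446 − 2(90) = 266
  D: 0 + 1(90) = 90
  B: 0 + 1(90) = 90
Total out = 446 lbmol/h; y_B = 90 / 446 = 0.2018.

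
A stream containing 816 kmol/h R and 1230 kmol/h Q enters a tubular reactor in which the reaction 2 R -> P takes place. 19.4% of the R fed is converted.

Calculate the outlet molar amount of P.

79.2 kmol/h

R reacted = 0.194 × 816 = 158.3 kmol/h; ν_R = −2, so ξ = 158.3/2 = 79.15 kmol/h.
Outlet amounts (n = n₀ + ν ξ):
  R: 816 − 2(79.15) = 657.7
  P: 0 + 1(79.15) = 79.15
  Q: 1230 (inert)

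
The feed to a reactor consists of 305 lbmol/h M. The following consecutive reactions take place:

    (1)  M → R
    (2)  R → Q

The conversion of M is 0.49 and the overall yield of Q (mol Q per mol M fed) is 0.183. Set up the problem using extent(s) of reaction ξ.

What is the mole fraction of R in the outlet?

Conversion of M: M consumed = 1ξ₁ = 0.49 × 305 → ξ₁ = 149.4 lbmol/h.
Yield of Q: 1ξ₂ / 305 = 0.183 → ξ₂ = 55.81 lbmol/h.
Outlet amounts (n = n₀ + Σ ν·ξ):
  M: 305 − 1(149.4) = 155.6
  R: 0 + 1(149.4) − 1(55.81) = 93.63
  Q: 0 + 1(55.81) = 55.81
Total out = 305 lbmol/h; y_R = 93.63 / 305 = 0.307.

0.307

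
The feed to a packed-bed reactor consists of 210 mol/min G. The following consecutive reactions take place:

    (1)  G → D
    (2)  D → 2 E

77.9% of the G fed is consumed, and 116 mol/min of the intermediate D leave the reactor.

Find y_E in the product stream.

0.37

Conversion of G: G consumed = 1ξ₁ = 0.779 × 210 → ξ₁ = 163.6 mol/min.
D balance: n_D = 0 + 1ξ₁ − 1ξ₂ = 116 → ξ₂ = (1·163.6 − 116)/1 = 47.59 mol/min.
Outlet amounts (n = n₀ + Σ ν·ξ):
  G: 210 − 1(163.6) = 46.41
  D: 0 + 1(163.6) − 1(47.59) = 116
  E: 0 + 2(47.59) = 95.18
Total out = 257.6 mol/min; y_E = 95.18 / 257.6 = 0.3695.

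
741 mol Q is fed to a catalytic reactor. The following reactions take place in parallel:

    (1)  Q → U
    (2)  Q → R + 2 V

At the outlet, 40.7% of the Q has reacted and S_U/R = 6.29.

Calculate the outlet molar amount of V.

Conversion of Q: Q consumed = 0.407 × 741 = 301.6 mol = 1ξ₁ + 1ξ₂.
Selectivity: 1ξ₁ / (1ξ₂) = 6.29 → ξ₁ = 6.29 ξ₂.
Substitute: (1·6.29 + 1) ξ₂ = 301.6 → ξ₂ = 41.37 mol, ξ₁ = 260.2 mol.
Outlet amounts (n = n₀ + Σ ν·ξ):
  Q: 741 − 1(260.2) − 1(41.37) = 439.4
  U: 0 + 1(260.2) = 260.2
  R: 0 + 1(41.37) = 41.37
  V: 0 + 2(41.37) = 82.74

82.7 mol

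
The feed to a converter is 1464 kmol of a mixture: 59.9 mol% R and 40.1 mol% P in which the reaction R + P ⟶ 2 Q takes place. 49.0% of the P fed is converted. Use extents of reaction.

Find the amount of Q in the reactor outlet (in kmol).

575 kmol

P reacted = 0.49 × 587.1 = 287.7 kmol; ν_P = −1, so ξ = 287.7/1 = 287.7 kmol.
Outlet amounts (n = n₀ + ν ξ):
  R: 876.9 − 1(287.7) = 589.3
  P: 587.1 − 1(287.7) = 299.4
  Q: 0 + 2(287.7) = 575.3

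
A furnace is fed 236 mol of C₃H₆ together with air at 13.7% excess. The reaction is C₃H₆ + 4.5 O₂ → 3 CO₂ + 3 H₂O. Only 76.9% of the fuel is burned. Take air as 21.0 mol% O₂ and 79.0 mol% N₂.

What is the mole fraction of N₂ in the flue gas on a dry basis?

Stoichiometric O₂ = 4.5 × 236 = 1062 mol; O₂ fed = 1062 × 1.137 = 1207 mol.
N₂ fed = 1207 × 79/21 = 4542 mol.
Fuel reacted = 0.769 × 236 → ξ = 181.5 mol.
Outlet (n = n₀ + ν ξ):
  C₃H₆: 236 − 1(181.5) = 54.52
  O₂: 1207 − 4.5(181.5) = 390.8
  N₂: 4542 (inert)
  CO₂: 0 + 3(181.5) = 544.5
  H₂O: 0 + 3(181.5) = 544.5
Dry total = 5532 mol; y_N₂ (dry) = 4542 / 5532 = 0.8211.

0.821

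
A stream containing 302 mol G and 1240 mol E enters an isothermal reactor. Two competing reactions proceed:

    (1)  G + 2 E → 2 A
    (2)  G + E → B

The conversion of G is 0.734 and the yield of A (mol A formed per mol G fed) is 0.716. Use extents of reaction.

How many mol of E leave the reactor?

Yield of A: 2ξ₁ / 302 = 0.716 → ξ₁ = 108.1 mol.
Conversion of G: 1ξ₁ + 1ξ₂ = 0.734 × 302 = 221.7 → ξ₂ = 113.6 mol.
Outlet amounts (n = n₀ + Σ ν·ξ):
  G: 302 − 1(108.1) − 1(113.6) = 80.33
  E: 1240 − 2(108.1) − 1(113.6) = 910.2
  A: 0 + 2(108.1) = 216.2
  B: 0 + 1(113.6) = 113.6

910 mol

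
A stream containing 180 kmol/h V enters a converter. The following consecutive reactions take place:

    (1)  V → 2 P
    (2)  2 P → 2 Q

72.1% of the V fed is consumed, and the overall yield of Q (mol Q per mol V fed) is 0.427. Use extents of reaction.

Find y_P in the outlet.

0.59

Conversion of V: V consumed = 1ξ₁ = 0.721 × 180 → ξ₁ = 129.8 kmol/h.
Yield of Q: 2ξ₂ / 180 = 0.427 → ξ₂ = 38.43 kmol/h.
Outlet amounts (n = n₀ + Σ ν·ξ):
  V: 180 − 1(129.8) = 50.22
  P: 0 + 2(129.8) − 2(38.43) = 182.7
  Q: 0 + 2(38.43) = 76.86
Total out = 309.8 kmol/h; y_P = 182.7 / 309.8 = 0.5898.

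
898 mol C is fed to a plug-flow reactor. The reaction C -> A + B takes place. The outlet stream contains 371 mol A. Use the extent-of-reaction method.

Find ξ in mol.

For A: n = n₀ + 1ξ → 371 = 0 + 1ξ, giving ξ = 371 mol.
Outlet amounts (n = n₀ + ν ξ):
  C: 898 − 1(371) = 527
  A: 0 + 1(371) = 371
  B: 0 + 1(371) = 371

ξ = 371 mol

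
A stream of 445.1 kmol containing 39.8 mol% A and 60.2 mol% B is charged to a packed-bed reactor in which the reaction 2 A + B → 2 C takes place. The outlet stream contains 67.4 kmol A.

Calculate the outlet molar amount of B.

For A: n = n₀ − 2ξ → 67.4 = 177.1 − 2ξ, giving ξ = 54.87 kmol.
Outlet amounts (n = n₀ + ν ξ):
  A: 177.1 − 2(54.87) = 67.4
  B: 268 − 1(54.87) = 213.1
  C: 0 + 2(54.87) = 109.7

213 kmol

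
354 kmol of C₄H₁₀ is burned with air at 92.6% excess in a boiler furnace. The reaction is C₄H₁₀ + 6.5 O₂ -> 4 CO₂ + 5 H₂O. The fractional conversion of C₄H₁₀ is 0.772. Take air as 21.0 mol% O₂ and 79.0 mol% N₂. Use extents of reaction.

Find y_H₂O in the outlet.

0.0625

Stoichiometric O₂ = 6.5 × 354 = 2301 kmol; O₂ fed = 2301 × 1.926 = 4432 kmol.
N₂ fed = 4432 × 79/21 = 16670 kmol.
Fuel reacted = 0.772 × 354 → ξ = 273.3 kmol.
Outlet (n = n₀ + ν ξ):
  C₄H₁₀: 354 − 1(273.3) = 80.71
  O₂: 4432 − 6.5(273.3) = 2655
  N₂: 16670 (inert)
  CO₂: 0 + 4(273.3) = 1093
  H₂O: 0 + 5(273.3) = 1366
Total out = 21870 kmol; y_H₂O = 1366 / 21870 = 0.06249.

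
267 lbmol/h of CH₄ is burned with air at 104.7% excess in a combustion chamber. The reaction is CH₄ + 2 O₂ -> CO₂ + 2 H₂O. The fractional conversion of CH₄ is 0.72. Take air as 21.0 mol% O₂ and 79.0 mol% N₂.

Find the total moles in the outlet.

Stoichiometric O₂ = 2 × 267 = 534 lbmol/h; O₂ fed = 534 × 2.047 = 1093 lbmol/h.
N₂ fed = 1093 × 79/21 = 4112 lbmol/h.
Fuel reacted = 0.72 × 267 → ξ = 192.2 lbmol/h.
Outlet (n = n₀ + ν ξ):
  CH₄: 267 − 1(192.2) = 74.76
  O₂: 1093 − 2(192.2) = 708.6
  N₂: 4112 (inert)
  CO₂: 0 + 1(192.2) = 192.2
  H₂O: 0 + 2(192.2) = 384.5
Total out = 74.76 + 708.6 + 4112 + 192.2 + 384.5 = 5472 lbmol/h.

5470 lbmol/h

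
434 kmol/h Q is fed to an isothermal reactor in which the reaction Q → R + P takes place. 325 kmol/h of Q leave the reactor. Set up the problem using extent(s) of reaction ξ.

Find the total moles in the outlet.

For Q: n = n₀ − 1ξ → 325 = 434 − 1ξ, giving ξ = 109 kmol/h.
Outlet amounts (n = n₀ + ν ξ):
  Q: 434 − 1(109) = 325
  R: 0 + 1(109) = 109
  P: 0 + 1(109) = 109
Total out = 325 + 109 + 109 = 543 kmol/h.

543 kmol/h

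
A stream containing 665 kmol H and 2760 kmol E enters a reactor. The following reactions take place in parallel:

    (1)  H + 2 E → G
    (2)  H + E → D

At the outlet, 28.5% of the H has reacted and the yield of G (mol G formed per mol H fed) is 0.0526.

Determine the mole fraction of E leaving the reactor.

Yield of G: 1ξ₁ / 665 = 0.0526 → ξ₁ = 34.98 kmol.
Conversion of H: 1ξ₁ + 1ξ₂ = 0.285 × 665 = 189.5 → ξ₂ = 154.5 kmol.
Outlet amounts (n = n₀ + Σ ν·ξ):
  H: 665 − 1(34.98) − 1(154.5) = 475.5
  E: 2760 − 2(34.98) − 1(154.5) = 2535
  G: 0 + 1(34.98) = 34.98
  D: 0 + 1(154.5) = 154.5
Total out = 3200 kmol; y_E = 2535 / 3200 = 0.7922.

0.792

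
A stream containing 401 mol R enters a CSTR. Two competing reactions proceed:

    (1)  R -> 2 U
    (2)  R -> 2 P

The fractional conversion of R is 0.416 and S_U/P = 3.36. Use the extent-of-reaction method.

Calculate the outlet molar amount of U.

Conversion of R: R consumed = 0.416 × 401 = 166.8 mol = 1ξ₁ + 1ξ₂.
Selectivity: 2ξ₁ / (2ξ₂) = 3.36 → ξ₁ = 3.36 ξ₂.
Substitute: (1·3.36 + 1) ξ₂ = 166.8 → ξ₂ = 38.26 mol, ξ₁ = 128.6 mol.
Outlet amounts (n = n₀ + Σ ν·ξ):
  R: 401 − 1(128.6) − 1(38.26) = 234.2
  U: 0 + 2(128.6) = 257.1
  P: 0 + 2(38.26) = 76.52

257 mol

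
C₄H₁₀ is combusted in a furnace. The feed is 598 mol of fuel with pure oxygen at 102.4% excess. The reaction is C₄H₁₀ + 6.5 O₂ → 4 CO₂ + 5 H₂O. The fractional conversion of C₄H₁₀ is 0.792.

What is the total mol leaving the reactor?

9180 mol

Stoichiometric O₂ = 6.5 × 598 = 3887 mol; O₂ fed = 3887 × 2.024 = 7867 mol.
Fuel reacted = 0.792 × 598 → ξ = 473.6 mol.
Outlet (n = n₀ + ν ξ):
  C₄H₁₀: 598 − 1(473.6) = 124.4
  O₂: 7867 − 6.5(473.6) = 4789
  CO₂: 0 + 4(473.6) = 1894
  H₂O: 0 + 5(473.6) = 2368
Total out = 124.4 + 4789 + 1894 + 2368 = 9176 mol.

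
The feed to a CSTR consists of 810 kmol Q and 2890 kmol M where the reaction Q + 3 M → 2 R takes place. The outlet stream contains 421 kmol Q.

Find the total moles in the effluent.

2920 kmol

For Q: n = n₀ − 1ξ → 421 = 810 − 1ξ, giving ξ = 389 kmol.
Outlet amounts (n = n₀ + ν ξ):
  Q: 810 − 1(389) = 421
  M: 2890 − 3(389) = 1723
  R: 0 + 2(389) = 778
Total out = 421 + 1723 + 778 = 2922 kmol.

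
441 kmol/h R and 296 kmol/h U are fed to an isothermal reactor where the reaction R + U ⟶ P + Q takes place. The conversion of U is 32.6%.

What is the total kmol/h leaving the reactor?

U reacted = 0.326 × 296 = 96.5 kmol/h; ν_U = −1, so ξ = 96.5/1 = 96.5 kmol/h.
Outlet amounts (n = n₀ + ν ξ):
  R: 441 − 1(96.5) = 344.5
  U: 296 − 1(96.5) = 199.5
  P: 0 + 1(96.5) = 96.5
  Q: 0 + 1(96.5) = 96.5
Total out = 344.5 + 199.5 + 96.5 + 96.5 = 737 kmol/h.

737 kmol/h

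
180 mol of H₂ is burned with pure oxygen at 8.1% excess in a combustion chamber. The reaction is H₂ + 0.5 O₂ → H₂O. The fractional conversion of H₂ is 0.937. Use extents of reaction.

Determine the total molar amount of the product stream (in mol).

Stoichiometric O₂ = 0.5 × 180 = 90 mol; O₂ fed = 90 × 1.081 = 97.29 mol.
Fuel reacted = 0.937 × 180 → ξ = 168.7 mol.
Outlet (n = n₀ + ν ξ):
  H₂: 180 − 1(168.7) = 11.34
  O₂: 97.29 − 0.5(168.7) = 12.96
  H₂O: 0 + 1(168.7) = 168.7
Total out = 11.34 + 12.96 + 168.7 = 193 mol.

193 mol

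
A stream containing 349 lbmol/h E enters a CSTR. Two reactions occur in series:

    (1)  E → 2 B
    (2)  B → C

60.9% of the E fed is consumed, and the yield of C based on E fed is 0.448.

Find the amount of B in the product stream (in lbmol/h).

269 lbmol/h

Conversion of E: E consumed = 1ξ₁ = 0.609 × 349 → ξ₁ = 212.5 lbmol/h.
Yield of C: 1ξ₂ / 349 = 0.448 → ξ₂ = 156.4 lbmol/h.
Outlet amounts (n = n₀ + Σ ν·ξ):
  E: 349 − 1(212.5) = 136.5
  B: 0 + 2(212.5) − 1(156.4) = 268.7
  C: 0 + 1(156.4) = 156.4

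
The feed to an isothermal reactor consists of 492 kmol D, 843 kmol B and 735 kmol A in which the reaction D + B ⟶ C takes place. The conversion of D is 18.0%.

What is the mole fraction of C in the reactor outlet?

D reacted = 0.18 × 492 = 88.56 kmol; ν_D = −1, so ξ = 88.56/1 = 88.56 kmol.
Outlet amounts (n = n₀ + ν ξ):
  D: 492 − 1(88.56) = 403.4
  B: 843 − 1(88.56) = 754.4
  C: 0 + 1(88.56) = 88.56
  A: 735 (inert)
Total out = 1981 kmol; y_C = 88.56 / 1981 = 0.04469.

0.0447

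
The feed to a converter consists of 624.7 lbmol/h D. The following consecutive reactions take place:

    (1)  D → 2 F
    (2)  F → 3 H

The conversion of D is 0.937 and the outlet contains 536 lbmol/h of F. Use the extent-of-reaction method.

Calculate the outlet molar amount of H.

1900 lbmol/h

Conversion of D: D consumed = 1ξ₁ = 0.937 × 624.7 → ξ₁ = 585.3 lbmol/h.
F balance: n_F = 0 + 2ξ₁ − 1ξ₂ = 536 → ξ₂ = (2·585.3 − 536)/1 = 634.7 lbmol/h.
Outlet amounts (n = n₀ + Σ ν·ξ):
  D: 624.7 − 1(585.3) = 39.36
  F: 0 + 2(585.3) − 1(634.7) = 536
  H: 0 + 3(634.7) = 1904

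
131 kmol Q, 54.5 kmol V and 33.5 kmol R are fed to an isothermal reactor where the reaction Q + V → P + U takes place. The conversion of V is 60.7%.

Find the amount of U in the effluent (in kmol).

33.1 kmol

V reacted = 0.607 × 54.5 = 33.08 kmol; ν_V = −1, so ξ = 33.08/1 = 33.08 kmol.
Outlet amounts (n = n₀ + ν ξ):
  Q: 131 − 1(33.08) = 97.92
  V: 54.5 − 1(33.08) = 21.42
  P: 0 + 1(33.08) = 33.08
  U: 0 + 1(33.08) = 33.08
  R: 33.5 (inert)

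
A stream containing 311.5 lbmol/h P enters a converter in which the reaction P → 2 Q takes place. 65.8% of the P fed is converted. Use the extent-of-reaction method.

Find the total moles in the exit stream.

516 lbmol/h

P reacted = 0.658 × 311.5 = 205 lbmol/h; ν_P = −1, so ξ = 205/1 = 205 lbmol/h.
Outlet amounts (n = n₀ + ν ξ):
  P: 311.5 − 1(205) = 106.5
  Q: 0 + 2(205) = 409.9
Total out = 106.5 + 409.9 = 516.5 lbmol/h.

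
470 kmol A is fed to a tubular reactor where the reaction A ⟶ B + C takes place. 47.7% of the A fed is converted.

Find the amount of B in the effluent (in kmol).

224 kmol

A reacted = 0.477 × 470 = 224.2 kmol; ν_A = −1, so ξ = 224.2/1 = 224.2 kmol.
Outlet amounts (n = n₀ + ν ξ):
  A: 470 − 1(224.2) = 245.8
  B: 0 + 1(224.2) = 224.2
  C: 0 + 1(224.2) = 224.2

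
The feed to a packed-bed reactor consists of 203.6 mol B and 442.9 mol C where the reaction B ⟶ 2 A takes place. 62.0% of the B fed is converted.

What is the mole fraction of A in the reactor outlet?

B reacted = 0.62 × 203.6 = 126.2 mol; ν_B = −1, so ξ = 126.2/1 = 126.2 mol.
Outlet amounts (n = n₀ + ν ξ):
  B: 203.6 − 1(126.2) = 77.37
  A: 0 + 2(126.2) = 252.5
  C: 442.9 (inert)
Total out = 772.7 mol; y_A = 252.5 / 772.7 = 0.3267.

0.327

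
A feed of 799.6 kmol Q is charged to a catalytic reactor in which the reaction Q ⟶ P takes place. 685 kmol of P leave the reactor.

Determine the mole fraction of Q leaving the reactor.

0.143

For P: n = n₀ + 1ξ → 685 = 0 + 1ξ, giving ξ = 685 kmol.
Outlet amounts (n = n₀ + ν ξ):
  Q: 799.6 − 1(685) = 114.6
  P: 0 + 1(685) = 685
Total out = 799.6 kmol; y_Q = 114.6 / 799.6 = 0.1433.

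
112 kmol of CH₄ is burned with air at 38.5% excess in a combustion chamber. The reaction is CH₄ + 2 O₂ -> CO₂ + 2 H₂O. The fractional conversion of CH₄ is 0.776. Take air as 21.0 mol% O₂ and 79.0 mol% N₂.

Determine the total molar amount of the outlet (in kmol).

1590 kmol

Stoichiometric O₂ = 2 × 112 = 224 kmol; O₂ fed = 224 × 1.385 = 310.2 kmol.
N₂ fed = 310.2 × 79/21 = 1167 kmol.
Fuel reacted = 0.776 × 112 → ξ = 86.91 kmol.
Outlet (n = n₀ + ν ξ):
  CH₄: 112 − 1(86.91) = 25.09
  O₂: 310.2 − 2(86.91) = 136.4
  N₂: 1167 (inert)
  CO₂: 0 + 1(86.91) = 86.91
  H₂O: 0 + 2(86.91) = 173.8
Total out = 25.09 + 136.4 + 1167 + 86.91 + 173.8 = 1589 kmol.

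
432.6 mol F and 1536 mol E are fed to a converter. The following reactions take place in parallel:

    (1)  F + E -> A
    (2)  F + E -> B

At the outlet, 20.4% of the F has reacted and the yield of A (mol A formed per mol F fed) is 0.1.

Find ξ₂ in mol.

Yield of A: 1ξ₁ / 432.6 = 0.1 → ξ₁ = 43.26 mol.
Conversion of F: 1ξ₁ + 1ξ₂ = 0.204 × 432.6 = 88.25 → ξ₂ = 44.99 mol.
Outlet amounts (n = n₀ + Σ ν·ξ):
  F: 432.6 − 1(43.26) − 1(44.99) = 344.3
  E: 1536 − 1(43.26) − 1(44.99) = 1448
  A: 0 + 1(43.26) = 43.26
  B: 0 + 1(44.99) = 44.99

ξ₂ = 45 mol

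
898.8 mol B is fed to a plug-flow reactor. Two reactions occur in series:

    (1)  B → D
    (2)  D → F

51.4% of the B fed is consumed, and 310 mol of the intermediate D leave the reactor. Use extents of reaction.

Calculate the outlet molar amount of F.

152 mol

Conversion of B: B consumed = 1ξ₁ = 0.514 × 898.8 → ξ₁ = 462 mol.
D balance: n_D = 0 + 1ξ₁ − 1ξ₂ = 310 → ξ₂ = (1·462 − 310)/1 = 152 mol.
Outlet amounts (n = n₀ + Σ ν·ξ):
  B: 898.8 − 1(462) = 436.8
  D: 0 + 1(462) − 1(152) = 310
  F: 0 + 1(152) = 152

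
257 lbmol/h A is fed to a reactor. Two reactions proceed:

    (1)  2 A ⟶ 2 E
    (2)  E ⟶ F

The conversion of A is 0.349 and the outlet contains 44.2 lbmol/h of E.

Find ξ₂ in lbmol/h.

ξ₂ = 45.5 lbmol/h

Conversion of A: A consumed = 2ξ₁ = 0.349 × 257 → ξ₁ = 44.85 lbmol/h.
E balance: n_E = 0 + 2ξ₁ − 1ξ₂ = 44.2 → ξ₂ = (2·44.85 − 44.2)/1 = 45.49 lbmol/h.
Outlet amounts (n = n₀ + Σ ν·ξ):
  A: 257 − 2(44.85) = 167.3
  E: 0 + 2(44.85) − 1(45.49) = 44.2
  F: 0 + 1(45.49) = 45.49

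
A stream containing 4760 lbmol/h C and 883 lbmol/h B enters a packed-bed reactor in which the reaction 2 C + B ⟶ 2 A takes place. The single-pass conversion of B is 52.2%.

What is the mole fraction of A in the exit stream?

0.178

B reacted = 0.522 × 883 = 460.9 lbmol/h; ν_B = −1, so ξ = 460.9/1 = 460.9 lbmol/h.
Outlet amounts (n = n₀ + ν ξ):
  C: 4760 − 2(460.9) = 3838
  B: 883 − 1(460.9) = 422.1
  A: 0 + 2(460.9) = 921.9
Total out = 5182 lbmol/h; y_A = 921.9 / 5182 = 0.1779.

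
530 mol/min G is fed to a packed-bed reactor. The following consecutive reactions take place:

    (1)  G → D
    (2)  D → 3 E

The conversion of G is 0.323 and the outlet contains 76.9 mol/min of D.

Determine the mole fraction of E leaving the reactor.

Conversion of G: G consumed = 1ξ₁ = 0.323 × 530 → ξ₁ = 171.2 mol/min.
D balance: n_D = 0 + 1ξ₁ − 1ξ₂ = 76.9 → ξ₂ = (1·171.2 − 76.9)/1 = 94.29 mol/min.
Outlet amounts (n = n₀ + Σ ν·ξ):
  G: 530 − 1(171.2) = 358.8
  D: 0 + 1(171.2) − 1(94.29) = 76.9
  E: 0 + 3(94.29) = 282.9
Total out = 718.6 mol/min; y_E = 282.9 / 718.6 = 0.3937.

0.394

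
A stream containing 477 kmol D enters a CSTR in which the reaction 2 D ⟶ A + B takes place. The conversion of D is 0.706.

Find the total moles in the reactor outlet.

477 kmol

D reacted = 0.706 × 477 = 336.8 kmol; ν_D = −2, so ξ = 336.8/2 = 168.4 kmol.
Outlet amounts (n = n₀ + ν ξ):
  D: 477 − 2(168.4) = 140.2
  A: 0 + 1(168.4) = 168.4
  B: 0 + 1(168.4) = 168.4
Total out = 140.2 + 168.4 + 168.4 = 477 kmol.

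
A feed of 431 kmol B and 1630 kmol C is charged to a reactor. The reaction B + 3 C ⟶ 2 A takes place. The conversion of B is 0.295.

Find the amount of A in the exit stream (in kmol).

B reacted = 0.295 × 431 = 127.1 kmol; ν_B = −1, so ξ = 127.1/1 = 127.1 kmol.
Outlet amounts (n = n₀ + ν ξ):
  B: 431 − 1(127.1) = 303.9
  C: 1630 − 3(127.1) = 1249
  A: 0 + 2(127.1) = 254.3

254 kmol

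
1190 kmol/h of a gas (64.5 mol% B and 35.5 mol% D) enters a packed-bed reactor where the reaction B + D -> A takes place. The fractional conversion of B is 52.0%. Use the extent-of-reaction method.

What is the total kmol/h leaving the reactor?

B reacted = 0.52 × 767.5 = 399.1 kmol/h; ν_B = −1, so ξ = 399.1/1 = 399.1 kmol/h.
Outlet amounts (n = n₀ + ν ξ):
  B: 767.5 − 1(399.1) = 368.4
  D: 422.4 − 1(399.1) = 23.32
  A: 0 + 1(399.1) = 399.1
Total out = 368.4 + 23.32 + 399.1 = 790.9 kmol/h.

791 kmol/h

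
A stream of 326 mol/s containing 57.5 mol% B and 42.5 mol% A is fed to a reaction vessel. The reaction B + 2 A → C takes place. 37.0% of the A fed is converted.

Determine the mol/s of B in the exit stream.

162 mol/s

A reacted = 0.37 × 138.6 = 51.26 mol/s; ν_A = −2, so ξ = 51.26/2 = 25.63 mol/s.
Outlet amounts (n = n₀ + ν ξ):
  B: 187.4 − 1(25.63) = 161.8
  A: 138.6 − 2(25.63) = 87.29
  C: 0 + 1(25.63) = 25.63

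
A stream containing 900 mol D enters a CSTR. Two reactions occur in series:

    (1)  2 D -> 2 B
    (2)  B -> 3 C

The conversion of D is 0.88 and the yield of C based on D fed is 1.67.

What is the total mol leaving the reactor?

1900 mol

Conversion of D: D consumed = 2ξ₁ = 0.88 × 900 → ξ₁ = 396 mol.
Yield of C: 3ξ₂ / 900 = 1.67 → ξ₂ = 501 mol.
Outlet amounts (n = n₀ + Σ ν·ξ):
  D: 900 − 2(396) = 108
  B: 0 + 2(396) − 1(501) = 291
  C: 0 + 3(501) = 1503
Total out = 108 + 291 + 1503 = 1902 mol.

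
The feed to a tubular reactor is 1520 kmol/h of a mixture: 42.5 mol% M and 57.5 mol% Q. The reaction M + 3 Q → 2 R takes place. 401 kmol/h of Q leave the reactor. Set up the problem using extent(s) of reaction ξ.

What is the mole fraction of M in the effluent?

For Q: n = n₀ − 3ξ → 401 = 874 − 3ξ, giving ξ = 157.7 kmol/h.
Outlet amounts (n = n₀ + ν ξ):
  M: 646 − 1(157.7) = 488.3
  Q: 874 − 3(157.7) = 401
  R: 0 + 2(157.7) = 315.3
Total out = 1205 kmol/h; y_M = 488.3 / 1205 = 0.4054.

0.405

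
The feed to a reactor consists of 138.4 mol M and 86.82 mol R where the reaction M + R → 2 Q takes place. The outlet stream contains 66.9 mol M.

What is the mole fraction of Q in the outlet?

For M: n = n₀ − 1ξ → 66.9 = 138.4 − 1ξ, giving ξ = 71.5 mol.
Outlet amounts (n = n₀ + ν ξ):
  M: 138.4 − 1(71.5) = 66.9
  R: 86.82 − 1(71.5) = 15.32
  Q: 0 + 2(71.5) = 143
Total out = 225.2 mol; y_Q = 143 / 225.2 = 0.6349.

0.635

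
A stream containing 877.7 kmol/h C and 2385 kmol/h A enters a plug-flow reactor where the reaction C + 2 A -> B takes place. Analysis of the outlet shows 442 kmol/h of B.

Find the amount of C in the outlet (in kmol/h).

For B: n = n₀ + 1ξ → 442 = 0 + 1ξ, giving ξ = 442 kmol/h.
Outlet amounts (n = n₀ + ν ξ):
  C: 877.7 − 1(442) = 435.7
  A: 2385 − 2(442) = 1501
  B: 0 + 1(442) = 442

436 kmol/h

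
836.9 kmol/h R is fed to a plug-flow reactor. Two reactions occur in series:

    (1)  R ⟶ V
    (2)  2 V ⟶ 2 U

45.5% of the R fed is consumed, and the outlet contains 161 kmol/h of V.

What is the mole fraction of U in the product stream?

0.263

Conversion of R: R consumed = 1ξ₁ = 0.455 × 836.9 → ξ₁ = 380.8 kmol/h.
V balance: n_V = 0 + 1ξ₁ − 2ξ₂ = 161 → ξ₂ = (1·380.8 − 161)/2 = 109.9 kmol/h.
Outlet amounts (n = n₀ + Σ ν·ξ):
  R: 836.9 − 1(380.8) = 456.1
  V: 0 + 1(380.8) − 2(109.9) = 161
  U: 0 + 2(109.9) = 219.8
Total out = 836.9 kmol/h; y_U = 219.8 / 836.9 = 0.2626.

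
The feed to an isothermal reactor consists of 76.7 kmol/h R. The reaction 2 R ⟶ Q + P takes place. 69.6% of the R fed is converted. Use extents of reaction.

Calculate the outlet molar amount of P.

26.7 kmol/h

R reacted = 0.696 × 76.7 = 53.38 kmol/h; ν_R = −2, so ξ = 53.38/2 = 26.69 kmol/h.
Outlet amounts (n = n₀ + ν ξ):
  R: 76.7 − 2(26.69) = 23.32
  Q: 0 + 1(26.69) = 26.69
  P: 0 + 1(26.69) = 26.69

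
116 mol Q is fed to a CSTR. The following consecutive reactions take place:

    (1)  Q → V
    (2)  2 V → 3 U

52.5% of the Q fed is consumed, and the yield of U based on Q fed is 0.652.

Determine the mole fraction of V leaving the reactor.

0.0742

Conversion of Q: Q consumed = 1ξ₁ = 0.525 × 116 → ξ₁ = 60.9 mol.
Yield of U: 3ξ₂ / 116 = 0.652 → ξ₂ = 25.21 mol.
Outlet amounts (n = n₀ + Σ ν·ξ):
  Q: 116 − 1(60.9) = 55.1
  V: 0 + 1(60.9) − 2(25.21) = 10.48
  U: 0 + 3(25.21) = 75.63
Total out = 141.2 mol; y_V = 10.48 / 141.2 = 0.07421.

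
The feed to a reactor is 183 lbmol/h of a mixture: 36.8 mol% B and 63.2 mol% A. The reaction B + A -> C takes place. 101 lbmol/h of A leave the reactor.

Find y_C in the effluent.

0.0871

For A: n = n₀ − 1ξ → 101 = 115.7 − 1ξ, giving ξ = 14.66 lbmol/h.
Outlet amounts (n = n₀ + ν ξ):
  B: 67.34 − 1(14.66) = 52.69
  A: 115.7 − 1(14.66) = 101
  C: 0 + 1(14.66) = 14.66
Total out = 168.3 lbmol/h; y_C = 14.66 / 168.3 = 0.08706.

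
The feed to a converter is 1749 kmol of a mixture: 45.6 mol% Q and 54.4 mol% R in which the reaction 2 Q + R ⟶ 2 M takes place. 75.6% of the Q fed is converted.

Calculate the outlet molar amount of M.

Q reacted = 0.756 × 797.5 = 602.9 kmol; ν_Q = −2, so ξ = 602.9/2 = 301.5 kmol.
Outlet amounts (n = n₀ + ν ξ):
  Q: 797.5 − 2(301.5) = 194.6
  R: 951.5 − 1(301.5) = 650
  M: 0 + 2(301.5) = 602.9

603 kmol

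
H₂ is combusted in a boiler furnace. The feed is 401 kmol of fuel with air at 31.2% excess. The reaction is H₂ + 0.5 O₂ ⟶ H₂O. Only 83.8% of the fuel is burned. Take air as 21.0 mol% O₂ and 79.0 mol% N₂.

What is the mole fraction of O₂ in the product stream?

0.064

Stoichiometric O₂ = 0.5 × 401 = 200.5 kmol; O₂ fed = 200.5 × 1.312 = 263.1 kmol.
N₂ fed = 263.1 × 79/21 = 989.6 kmol.
Fuel reacted = 0.838 × 401 → ξ = 336 kmol.
Outlet (n = n₀ + ν ξ):
  H₂: 401 − 1(336) = 64.96
  O₂: 263.1 − 0.5(336) = 95.04
  N₂: 989.6 (inert)
  H₂O: 0 + 1(336) = 336
Total out = 1486 kmol; y_O₂ = 95.04 / 1486 = 0.06397.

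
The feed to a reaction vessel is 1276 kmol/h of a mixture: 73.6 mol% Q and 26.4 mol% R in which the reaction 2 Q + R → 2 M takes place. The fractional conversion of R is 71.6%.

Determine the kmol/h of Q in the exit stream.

R reacted = 0.716 × 336.9 = 241.2 kmol/h; ν_R = −1, so ξ = 241.2/1 = 241.2 kmol/h.
Outlet amounts (n = n₀ + ν ξ):
  Q: 939.1 − 2(241.2) = 456.7
  R: 336.9 − 1(241.2) = 95.67
  M: 0 + 2(241.2) = 482.4

457 kmol/h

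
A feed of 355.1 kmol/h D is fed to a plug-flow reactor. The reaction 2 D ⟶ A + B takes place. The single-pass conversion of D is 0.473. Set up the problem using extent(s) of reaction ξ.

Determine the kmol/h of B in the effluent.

D reacted = 0.473 × 355.1 = 168 kmol/h; ν_D = −2, so ξ = 168/2 = 83.98 kmol/h.
Outlet amounts (n = n₀ + ν ξ):
  D: 355.1 − 2(83.98) = 187.1
  A: 0 + 1(83.98) = 83.98
  B: 0 + 1(83.98) = 83.98

84 kmol/h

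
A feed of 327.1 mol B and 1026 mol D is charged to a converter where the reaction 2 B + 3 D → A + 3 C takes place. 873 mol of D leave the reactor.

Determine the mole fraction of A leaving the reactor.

0.0392

For D: n = n₀ − 3ξ → 873 = 1026 − 3ξ, giving ξ = 51 mol.
Outlet amounts (n = n₀ + ν ξ):
  B: 327.1 − 2(51) = 225.1
  D: 1026 − 3(51) = 873
  A: 0 + 1(51) = 51
  C: 0 + 3(51) = 153
Total out = 1302 mol; y_A = 51 / 1302 = 0.03917.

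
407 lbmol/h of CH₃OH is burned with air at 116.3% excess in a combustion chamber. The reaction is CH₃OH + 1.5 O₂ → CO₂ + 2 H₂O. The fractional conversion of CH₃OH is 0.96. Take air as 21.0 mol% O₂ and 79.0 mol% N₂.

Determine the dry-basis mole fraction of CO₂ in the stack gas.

Stoichiometric O₂ = 1.5 × 407 = 610.5 lbmol/h; O₂ fed = 610.5 × 2.163 = 1321 lbmol/h.
N₂ fed = 1321 × 79/21 = 4968 lbmol/h.
Fuel reacted = 0.96 × 407 → ξ = 390.7 lbmol/h.
Outlet (n = n₀ + ν ξ):
  CH₃OH: 407 − 1(390.7) = 16.28
  O₂: 1321 − 1.5(390.7) = 734.4
  N₂: 4968 (inert)
  CO₂: 0 + 1(390.7) = 390.7
  H₂O: 0 + 2(390.7) = 781.4
Dry total = 6109 lbmol/h; y_CO₂ (dry) = 390.7 / 6109 = 0.06396.

0.064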